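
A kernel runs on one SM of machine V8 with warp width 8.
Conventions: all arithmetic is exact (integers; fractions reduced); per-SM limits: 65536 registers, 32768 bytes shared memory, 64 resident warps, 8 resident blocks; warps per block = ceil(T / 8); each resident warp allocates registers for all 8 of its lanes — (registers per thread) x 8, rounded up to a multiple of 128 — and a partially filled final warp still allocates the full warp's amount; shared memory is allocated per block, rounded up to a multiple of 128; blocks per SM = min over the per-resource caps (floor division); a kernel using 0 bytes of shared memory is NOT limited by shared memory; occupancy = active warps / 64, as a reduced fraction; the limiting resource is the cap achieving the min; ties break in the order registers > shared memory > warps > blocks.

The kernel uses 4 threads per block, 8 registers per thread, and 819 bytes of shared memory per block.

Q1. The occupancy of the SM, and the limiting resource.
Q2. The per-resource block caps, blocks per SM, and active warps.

Answer: occupancy 1/8, limited by blocks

registers: 512 blocks
shared memory: 36 blocks
warps: 64 blocks
blocks: 8 blocks

Answer: 8 blocks, 8 active warps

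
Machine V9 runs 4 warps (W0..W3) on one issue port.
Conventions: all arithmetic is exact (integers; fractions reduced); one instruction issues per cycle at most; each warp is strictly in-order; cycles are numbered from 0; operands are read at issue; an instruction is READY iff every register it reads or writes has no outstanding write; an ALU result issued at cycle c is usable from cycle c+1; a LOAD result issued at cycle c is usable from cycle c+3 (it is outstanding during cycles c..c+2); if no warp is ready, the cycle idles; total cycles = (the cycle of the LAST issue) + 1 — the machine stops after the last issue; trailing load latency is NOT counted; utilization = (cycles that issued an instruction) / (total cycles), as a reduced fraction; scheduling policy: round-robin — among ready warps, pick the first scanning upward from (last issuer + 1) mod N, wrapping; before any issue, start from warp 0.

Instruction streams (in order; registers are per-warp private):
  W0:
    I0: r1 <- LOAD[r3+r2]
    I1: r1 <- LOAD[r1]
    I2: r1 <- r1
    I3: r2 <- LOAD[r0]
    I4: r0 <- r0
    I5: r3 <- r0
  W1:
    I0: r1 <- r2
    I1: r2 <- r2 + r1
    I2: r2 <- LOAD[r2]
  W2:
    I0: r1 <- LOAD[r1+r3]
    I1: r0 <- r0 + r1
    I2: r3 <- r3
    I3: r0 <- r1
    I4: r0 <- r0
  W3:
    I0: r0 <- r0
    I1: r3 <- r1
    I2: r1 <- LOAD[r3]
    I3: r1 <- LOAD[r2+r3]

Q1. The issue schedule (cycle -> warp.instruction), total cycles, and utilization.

cycle 0: W0.I0
cycle 1: W1.I0
cycle 2: W2.I0
cycle 3: W3.I0
cycle 4: W0.I1
cycle 5: W1.I1
cycle 6: W2.I1
cycle 7: W3.I1
cycle 8: W0.I2
cycle 9: W1.I2
cycle 10: W2.I2
cycle 11: W3.I2
cycle 12: W0.I3
cycle 13: W2.I3
cycle 14: W3.I3
cycle 15: W0.I4
cycle 16: W2.I4
cycle 17: W0.I5

Answer: 18 cycles, utilization 1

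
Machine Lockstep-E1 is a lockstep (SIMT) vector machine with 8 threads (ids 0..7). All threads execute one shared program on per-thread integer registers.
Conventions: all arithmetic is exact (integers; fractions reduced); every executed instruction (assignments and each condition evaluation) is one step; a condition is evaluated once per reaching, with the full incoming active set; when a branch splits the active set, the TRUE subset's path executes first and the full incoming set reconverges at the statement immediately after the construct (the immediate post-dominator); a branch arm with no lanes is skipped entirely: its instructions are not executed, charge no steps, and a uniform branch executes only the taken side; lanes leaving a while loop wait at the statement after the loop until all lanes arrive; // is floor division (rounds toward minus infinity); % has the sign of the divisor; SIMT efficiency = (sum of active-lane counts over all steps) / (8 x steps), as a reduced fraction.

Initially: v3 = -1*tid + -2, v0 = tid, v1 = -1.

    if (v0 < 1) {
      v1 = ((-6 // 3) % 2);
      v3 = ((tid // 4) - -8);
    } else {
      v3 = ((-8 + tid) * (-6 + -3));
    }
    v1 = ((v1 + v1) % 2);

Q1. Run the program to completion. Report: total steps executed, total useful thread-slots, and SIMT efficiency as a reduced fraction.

Answer: 5 steps, 25 useful, 5/8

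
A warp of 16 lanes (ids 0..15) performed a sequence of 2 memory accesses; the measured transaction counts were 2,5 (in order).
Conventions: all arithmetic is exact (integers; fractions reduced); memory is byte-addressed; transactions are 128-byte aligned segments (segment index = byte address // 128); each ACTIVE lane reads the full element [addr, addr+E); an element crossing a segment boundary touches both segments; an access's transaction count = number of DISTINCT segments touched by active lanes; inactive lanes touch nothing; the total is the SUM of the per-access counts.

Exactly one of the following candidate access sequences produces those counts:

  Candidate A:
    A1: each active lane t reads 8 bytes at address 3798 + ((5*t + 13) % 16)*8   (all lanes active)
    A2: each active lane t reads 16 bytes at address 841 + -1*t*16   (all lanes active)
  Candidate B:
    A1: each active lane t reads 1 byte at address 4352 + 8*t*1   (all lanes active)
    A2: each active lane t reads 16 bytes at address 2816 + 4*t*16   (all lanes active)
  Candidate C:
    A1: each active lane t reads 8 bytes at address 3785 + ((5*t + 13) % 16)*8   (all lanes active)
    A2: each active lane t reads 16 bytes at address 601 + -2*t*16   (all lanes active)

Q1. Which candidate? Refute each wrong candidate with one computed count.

A: A2 gives 3 transactions, not 5
B: A1 gives 1 transaction, not 2
C: all counts match (2,5)

Answer: C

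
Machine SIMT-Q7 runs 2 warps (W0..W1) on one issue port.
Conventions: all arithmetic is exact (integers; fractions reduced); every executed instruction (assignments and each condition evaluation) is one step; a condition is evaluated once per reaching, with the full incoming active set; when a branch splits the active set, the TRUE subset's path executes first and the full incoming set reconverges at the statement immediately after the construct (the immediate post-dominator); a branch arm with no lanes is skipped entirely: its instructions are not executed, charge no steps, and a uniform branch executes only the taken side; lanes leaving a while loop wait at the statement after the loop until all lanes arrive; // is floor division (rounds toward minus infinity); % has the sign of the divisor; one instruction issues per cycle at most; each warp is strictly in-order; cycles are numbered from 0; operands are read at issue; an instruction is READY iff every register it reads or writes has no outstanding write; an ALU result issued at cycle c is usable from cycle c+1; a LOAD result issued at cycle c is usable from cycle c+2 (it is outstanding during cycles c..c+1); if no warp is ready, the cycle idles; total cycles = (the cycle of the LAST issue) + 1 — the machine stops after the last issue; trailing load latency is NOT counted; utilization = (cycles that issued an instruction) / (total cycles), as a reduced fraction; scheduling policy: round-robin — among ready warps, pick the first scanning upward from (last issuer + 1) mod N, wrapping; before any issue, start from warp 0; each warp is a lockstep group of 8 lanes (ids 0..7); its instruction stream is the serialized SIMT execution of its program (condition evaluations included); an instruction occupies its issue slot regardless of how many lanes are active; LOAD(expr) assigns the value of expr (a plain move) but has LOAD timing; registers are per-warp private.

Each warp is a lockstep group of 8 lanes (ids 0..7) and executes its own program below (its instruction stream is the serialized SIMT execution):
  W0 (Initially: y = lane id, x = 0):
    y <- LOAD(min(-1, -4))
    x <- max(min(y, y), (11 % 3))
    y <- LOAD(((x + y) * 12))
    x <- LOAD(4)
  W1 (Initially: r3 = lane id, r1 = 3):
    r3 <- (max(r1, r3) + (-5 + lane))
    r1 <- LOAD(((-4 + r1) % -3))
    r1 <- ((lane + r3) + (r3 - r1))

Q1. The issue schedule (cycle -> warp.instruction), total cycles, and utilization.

cycle 0: W0.I0
cycle 1: W1.I0
cycle 2: W0.I1
cycle 3: W1.I1
cycle 4: W0.I2
cycle 5: W1.I2
cycle 6: W0.I3

Answer: 7 cycles, utilization 1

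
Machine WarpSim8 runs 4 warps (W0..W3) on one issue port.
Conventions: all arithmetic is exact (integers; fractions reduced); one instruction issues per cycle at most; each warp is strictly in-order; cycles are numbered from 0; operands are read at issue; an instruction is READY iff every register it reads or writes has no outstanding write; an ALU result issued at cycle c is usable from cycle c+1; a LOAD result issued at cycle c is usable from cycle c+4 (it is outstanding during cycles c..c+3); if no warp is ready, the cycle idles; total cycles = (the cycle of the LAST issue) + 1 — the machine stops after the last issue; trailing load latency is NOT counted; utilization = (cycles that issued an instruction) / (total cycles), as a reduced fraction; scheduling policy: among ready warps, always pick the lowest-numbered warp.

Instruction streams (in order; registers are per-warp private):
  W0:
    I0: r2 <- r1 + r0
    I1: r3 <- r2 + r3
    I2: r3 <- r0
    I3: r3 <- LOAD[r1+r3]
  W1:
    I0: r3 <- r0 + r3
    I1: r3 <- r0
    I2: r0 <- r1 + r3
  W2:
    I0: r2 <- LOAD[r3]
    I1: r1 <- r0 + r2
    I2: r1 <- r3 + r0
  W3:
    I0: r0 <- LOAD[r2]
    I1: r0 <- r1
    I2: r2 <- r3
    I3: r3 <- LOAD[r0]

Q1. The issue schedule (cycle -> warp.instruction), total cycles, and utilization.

cycle 0: W0.I0
cycle 1: W0.I1
cycle 2: W0.I2
cycle 3: W0.I3
cycle 4: W1.I0
cycle 5: W1.I1
cycle 6: W1.I2
cycle 7: W2.I0
cycle 8: W3.I0
cycle 9: idle
cycle 10: idle
cycle 11: W2.I1
cycle 12: W2.I2
cycle 13: W3.I1
cycle 14: W3.I2
cycle 15: W3.I3

Answer: 16 cycles, utilization 7/8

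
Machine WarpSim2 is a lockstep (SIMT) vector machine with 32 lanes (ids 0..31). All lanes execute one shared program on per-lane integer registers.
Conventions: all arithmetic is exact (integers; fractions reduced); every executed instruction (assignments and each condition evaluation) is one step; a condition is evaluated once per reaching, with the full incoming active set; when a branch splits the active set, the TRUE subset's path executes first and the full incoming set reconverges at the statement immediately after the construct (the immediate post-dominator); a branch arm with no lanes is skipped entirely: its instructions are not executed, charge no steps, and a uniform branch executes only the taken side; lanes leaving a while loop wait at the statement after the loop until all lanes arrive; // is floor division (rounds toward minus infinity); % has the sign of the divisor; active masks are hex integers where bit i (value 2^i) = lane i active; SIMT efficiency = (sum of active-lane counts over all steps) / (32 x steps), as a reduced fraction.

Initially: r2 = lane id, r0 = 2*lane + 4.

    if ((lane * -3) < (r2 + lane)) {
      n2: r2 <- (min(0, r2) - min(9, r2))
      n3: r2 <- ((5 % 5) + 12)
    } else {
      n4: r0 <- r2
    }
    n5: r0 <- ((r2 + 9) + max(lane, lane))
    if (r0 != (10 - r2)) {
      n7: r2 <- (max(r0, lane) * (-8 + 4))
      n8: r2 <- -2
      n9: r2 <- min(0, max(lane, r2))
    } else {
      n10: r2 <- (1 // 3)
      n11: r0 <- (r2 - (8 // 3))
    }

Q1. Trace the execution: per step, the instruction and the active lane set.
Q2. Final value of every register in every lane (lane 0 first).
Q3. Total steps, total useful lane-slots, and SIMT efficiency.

step 0: eval ((lane * -3) < (r2 + lane)) 0xffffffff
step 1: r2 <- (min(0, r2) - min(9, r2)) 0xfffffffe
step 2: r2 <- ((5 % 5) + 12)         0xfffffffe
step 3: r0 <- r2                     0x00000001
step 4: r0 <- ((r2 + 9) + max(lane, lane)) 0xffffffff
step 5: eval (r0 != (10 - r2))       0xffffffff
step 6: r2 <- (max(r0, lane) * (-8 + 4)) 0xffffffff
step 7: r2 <- -2                     0xffffffff
step 8: r2 <- min(0, max(lane, r2))  0xffffffff

Answer: 9 steps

r2: 0,0,0,0,0,0,0,0,0,0,0,0,0,0,0,0,0,0,0,0,0,0,0,0,0,0,0,0,0,0,0,0
r0: 9,22,23,24,25,26,27,28,29,30,31,32,33,34,35,36,37,38,39,40,41,42,43,44,45,46,47,48,49,50,51,52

steps = 9; useful = 255; efficiency = 255/288 = 85/96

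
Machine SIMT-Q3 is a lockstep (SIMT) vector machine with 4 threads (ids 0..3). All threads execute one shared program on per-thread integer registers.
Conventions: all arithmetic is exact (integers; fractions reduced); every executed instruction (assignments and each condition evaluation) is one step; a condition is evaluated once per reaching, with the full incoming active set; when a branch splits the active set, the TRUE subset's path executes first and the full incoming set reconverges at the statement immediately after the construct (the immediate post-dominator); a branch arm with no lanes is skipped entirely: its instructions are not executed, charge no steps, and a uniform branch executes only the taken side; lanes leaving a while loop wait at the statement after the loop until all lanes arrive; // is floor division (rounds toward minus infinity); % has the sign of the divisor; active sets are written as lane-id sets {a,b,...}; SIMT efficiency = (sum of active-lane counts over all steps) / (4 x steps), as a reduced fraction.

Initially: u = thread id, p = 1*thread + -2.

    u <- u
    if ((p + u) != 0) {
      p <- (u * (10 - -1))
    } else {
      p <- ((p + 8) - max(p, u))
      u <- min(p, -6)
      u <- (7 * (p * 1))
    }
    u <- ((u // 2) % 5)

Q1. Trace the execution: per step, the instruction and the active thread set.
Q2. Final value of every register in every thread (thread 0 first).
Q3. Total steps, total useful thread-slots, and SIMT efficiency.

step 0: u <- u                       {0,1,2,3}
step 1: eval ((p + u) != 0)          {0,1,2,3}
step 2: p <- (u * (10 - -1))         {0,2,3}
step 3: p <- ((p + 8) - max(p, u))   {1}
step 4: u <- min(p, -6)              {1}
step 5: u <- (7 * (p * 1))           {1}
step 6: u <- ((u // 2) % 5)          {0,1,2,3}

Answer: 7 steps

u: 0,1,1,1
p: 0,6,22,33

steps = 7; useful = 18; efficiency = 18/28 = 9/14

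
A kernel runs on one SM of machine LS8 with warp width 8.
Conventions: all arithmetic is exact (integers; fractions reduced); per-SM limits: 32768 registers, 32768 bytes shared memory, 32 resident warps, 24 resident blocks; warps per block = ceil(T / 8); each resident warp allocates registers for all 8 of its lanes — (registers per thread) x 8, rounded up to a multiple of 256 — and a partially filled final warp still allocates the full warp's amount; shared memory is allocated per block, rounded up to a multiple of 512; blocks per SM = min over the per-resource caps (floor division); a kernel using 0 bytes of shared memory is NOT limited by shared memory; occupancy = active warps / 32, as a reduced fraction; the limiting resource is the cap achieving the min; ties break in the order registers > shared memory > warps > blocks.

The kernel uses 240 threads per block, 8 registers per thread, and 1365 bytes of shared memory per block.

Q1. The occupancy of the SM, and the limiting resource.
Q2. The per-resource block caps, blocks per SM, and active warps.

Answer: occupancy 15/16, limited by warps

registers: 4 blocks
shared memory: 21 blocks
warps: 1 block
blocks: 24 blocks

Answer: 1 block, 30 active warps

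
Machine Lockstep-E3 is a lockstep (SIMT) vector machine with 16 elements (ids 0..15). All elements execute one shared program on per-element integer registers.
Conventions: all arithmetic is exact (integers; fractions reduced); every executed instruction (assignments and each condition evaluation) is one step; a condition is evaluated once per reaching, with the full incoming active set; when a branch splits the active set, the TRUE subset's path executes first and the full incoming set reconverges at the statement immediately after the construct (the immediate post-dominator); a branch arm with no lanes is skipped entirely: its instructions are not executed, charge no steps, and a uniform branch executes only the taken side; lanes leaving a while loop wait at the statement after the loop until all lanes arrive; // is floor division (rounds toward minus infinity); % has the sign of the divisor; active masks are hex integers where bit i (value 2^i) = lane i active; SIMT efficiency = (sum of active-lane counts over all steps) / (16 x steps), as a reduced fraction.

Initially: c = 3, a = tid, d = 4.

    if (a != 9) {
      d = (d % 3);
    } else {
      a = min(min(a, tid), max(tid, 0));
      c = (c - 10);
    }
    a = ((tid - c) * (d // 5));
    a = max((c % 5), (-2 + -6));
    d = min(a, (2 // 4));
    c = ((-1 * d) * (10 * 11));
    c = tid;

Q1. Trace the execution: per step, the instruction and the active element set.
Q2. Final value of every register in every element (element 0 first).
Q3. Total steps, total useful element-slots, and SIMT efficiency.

step 0: eval (a != 9)                0xffff
step 1: d <- (d % 3)                 0xfdff
step 2: a <- min(min(a, tid), max(tid, 0)) 0x0200
step 3: c <- (c - 10)                0x0200
step 4: a <- ((tid - c) * (d // 5))  0xffff
step 5: a <- max((c % 5), (-2 + -6)) 0xffff
step 6: d <- min(a, (2 // 4))        0xffff
step 7: c <- ((-1 * d) * (10 * 11))  0xffff
step 8: c <- tid                     0xffff

Answer: 9 steps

c: 0,1,2,3,4,5,6,7,8,9,10,11,12,13,14,15
a: 3,3,3,3,3,3,3,3,3,3,3,3,3,3,3,3
d: 0,0,0,0,0,0,0,0,0,0,0,0,0,0,0,0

steps = 9; useful = 113; efficiency = 113/144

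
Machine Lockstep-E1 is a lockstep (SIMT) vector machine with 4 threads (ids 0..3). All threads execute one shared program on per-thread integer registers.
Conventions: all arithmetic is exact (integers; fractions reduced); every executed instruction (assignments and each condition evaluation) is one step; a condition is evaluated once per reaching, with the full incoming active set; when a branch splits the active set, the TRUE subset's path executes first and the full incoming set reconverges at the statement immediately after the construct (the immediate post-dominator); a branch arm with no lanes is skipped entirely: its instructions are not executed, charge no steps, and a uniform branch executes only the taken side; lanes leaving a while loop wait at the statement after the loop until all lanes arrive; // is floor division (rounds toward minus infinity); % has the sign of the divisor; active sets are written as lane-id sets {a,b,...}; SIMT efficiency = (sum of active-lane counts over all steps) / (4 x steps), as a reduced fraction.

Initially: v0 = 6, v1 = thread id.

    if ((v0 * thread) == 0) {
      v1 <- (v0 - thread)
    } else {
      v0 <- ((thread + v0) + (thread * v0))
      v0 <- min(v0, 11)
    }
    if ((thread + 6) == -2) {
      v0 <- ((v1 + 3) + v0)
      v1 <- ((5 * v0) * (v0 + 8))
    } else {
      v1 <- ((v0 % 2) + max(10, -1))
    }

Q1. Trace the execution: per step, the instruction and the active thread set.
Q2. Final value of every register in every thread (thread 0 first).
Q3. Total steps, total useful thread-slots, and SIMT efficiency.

step 0: eval ((v0 * thread) == 0)    {0,1,2,3}
step 1: v1 <- (v0 - thread)          {0}
step 2: v0 <- ((thread + v0) + (thread * v0)) {1,2,3}
step 3: v0 <- min(v0, 11)            {1,2,3}
step 4: eval ((thread + 6) == -2)    {0,1,2,3}
step 5: v1 <- ((v0 % 2) + max(10, -1)) {0,1,2,3}

Answer: 6 steps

v0: 6,11,11,11
v1: 10,11,11,11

steps = 6; useful = 19; efficiency = 19/24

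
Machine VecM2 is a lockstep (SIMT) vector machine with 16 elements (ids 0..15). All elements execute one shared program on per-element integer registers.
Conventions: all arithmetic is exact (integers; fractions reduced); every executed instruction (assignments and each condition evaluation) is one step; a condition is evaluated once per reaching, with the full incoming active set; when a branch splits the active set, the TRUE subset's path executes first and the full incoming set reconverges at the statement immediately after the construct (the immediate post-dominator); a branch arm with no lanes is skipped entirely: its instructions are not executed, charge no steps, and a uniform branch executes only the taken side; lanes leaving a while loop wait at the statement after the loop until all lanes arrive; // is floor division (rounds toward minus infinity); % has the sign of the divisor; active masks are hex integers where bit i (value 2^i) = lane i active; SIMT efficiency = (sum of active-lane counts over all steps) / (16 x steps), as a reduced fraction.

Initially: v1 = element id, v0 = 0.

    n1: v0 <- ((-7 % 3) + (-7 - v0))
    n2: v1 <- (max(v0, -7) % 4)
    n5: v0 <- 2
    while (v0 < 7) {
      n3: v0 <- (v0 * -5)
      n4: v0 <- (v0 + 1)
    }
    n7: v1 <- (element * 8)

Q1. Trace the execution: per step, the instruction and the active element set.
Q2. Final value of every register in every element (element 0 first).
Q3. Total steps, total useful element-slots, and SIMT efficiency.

step 0: v0 <- ((-7 % 3) + (-7 - v0)) 0xffff
step 1: v1 <- (max(v0, -7) % 4)      0xffff
step 2: v0 <- 2                      0xffff
step 3: eval (v0 < 7)                0xffff
step 4: v0 <- (v0 * -5)              0xffff
step 5: v0 <- (v0 + 1)               0xffff
step 6: eval (v0 < 7)                0xffff
step 7: v0 <- (v0 * -5)              0xffff
step 8: v0 <- (v0 + 1)               0xffff
step 9: eval (v0 < 7)                0xffff
step 10: v1 <- (element * 8)          0xffff

Answer: 11 steps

v1: 0,8,16,24,32,40,48,56,64,72,80,88,96,104,112,120
v0: 46,46,46,46,46,46,46,46,46,46,46,46,46,46,46,46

steps = 11; useful = 176; efficiency = 176/176 = 1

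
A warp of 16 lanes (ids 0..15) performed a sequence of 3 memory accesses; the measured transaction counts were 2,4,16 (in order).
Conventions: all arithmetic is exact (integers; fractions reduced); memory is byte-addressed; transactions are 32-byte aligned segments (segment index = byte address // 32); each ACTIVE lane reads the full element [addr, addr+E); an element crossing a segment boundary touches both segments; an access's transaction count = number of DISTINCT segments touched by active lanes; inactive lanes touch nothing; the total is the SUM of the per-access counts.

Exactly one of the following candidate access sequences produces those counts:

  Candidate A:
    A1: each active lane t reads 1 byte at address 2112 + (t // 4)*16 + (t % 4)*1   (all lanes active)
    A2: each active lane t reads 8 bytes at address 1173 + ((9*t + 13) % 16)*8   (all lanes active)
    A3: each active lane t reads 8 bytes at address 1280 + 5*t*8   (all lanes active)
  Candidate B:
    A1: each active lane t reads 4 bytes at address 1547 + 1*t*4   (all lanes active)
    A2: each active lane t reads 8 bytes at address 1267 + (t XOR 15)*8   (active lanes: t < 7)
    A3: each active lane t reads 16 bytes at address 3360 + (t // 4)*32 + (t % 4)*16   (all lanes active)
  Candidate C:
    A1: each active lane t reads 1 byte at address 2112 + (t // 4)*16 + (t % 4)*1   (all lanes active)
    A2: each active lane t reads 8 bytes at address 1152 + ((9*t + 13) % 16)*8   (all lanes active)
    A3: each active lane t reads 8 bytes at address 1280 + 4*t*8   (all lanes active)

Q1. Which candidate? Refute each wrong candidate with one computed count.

A: A2 gives 5 transactions, not 4
B: A1 gives 3 transactions, not 2
C: all counts match (2,4,16)

Answer: C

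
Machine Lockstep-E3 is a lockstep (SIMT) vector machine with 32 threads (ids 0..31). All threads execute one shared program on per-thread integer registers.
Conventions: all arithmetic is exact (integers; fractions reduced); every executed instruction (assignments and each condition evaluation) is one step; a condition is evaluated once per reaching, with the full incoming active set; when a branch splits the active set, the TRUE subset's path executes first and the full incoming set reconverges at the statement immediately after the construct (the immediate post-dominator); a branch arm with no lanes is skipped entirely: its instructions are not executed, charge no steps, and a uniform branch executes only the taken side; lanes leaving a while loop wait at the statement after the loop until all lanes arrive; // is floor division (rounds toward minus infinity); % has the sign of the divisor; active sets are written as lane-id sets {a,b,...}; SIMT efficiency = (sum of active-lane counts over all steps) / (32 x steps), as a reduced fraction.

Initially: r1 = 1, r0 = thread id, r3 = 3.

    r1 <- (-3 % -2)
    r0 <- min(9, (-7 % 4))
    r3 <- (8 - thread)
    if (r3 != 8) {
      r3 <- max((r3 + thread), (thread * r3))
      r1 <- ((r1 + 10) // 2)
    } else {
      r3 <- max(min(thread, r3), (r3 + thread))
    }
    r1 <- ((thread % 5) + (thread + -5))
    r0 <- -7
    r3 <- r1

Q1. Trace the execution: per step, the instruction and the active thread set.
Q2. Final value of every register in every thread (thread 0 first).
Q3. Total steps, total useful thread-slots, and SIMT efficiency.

step 0: r1 <- (-3 % -2)              {0,1,2,3,4,5,6,7,8,9,10,11,12,13,14,15,16,17,18,19,20,21,22,23,24,25,26,27,28,29,30,31}
step 1: r0 <- min(9, (-7 % 4))       {0,1,2,3,4,5,6,7,8,9,10,11,12,13,14,15,16,17,18,19,20,21,22,23,24,25,26,27,28,29,30,31}
step 2: r3 <- (8 - thread)           {0,1,2,3,4,5,6,7,8,9,10,11,12,13,14,15,16,17,18,19,20,21,22,23,24,25,26,27,28,29,30,31}
step 3: eval (r3 != 8)               {0,1,2,3,4,5,6,7,8,9,10,11,12,13,14,15,16,17,18,19,20,21,22,23,24,25,26,27,28,29,30,31}
step 4: r3 <- max((r3 + thread), (thread * r3)) {1,2,3,4,5,6,7,8,9,10,11,12,13,14,15,16,17,18,19,20,21,22,23,24,25,26,27,28,29,30,31}
step 5: r1 <- ((r1 + 10) // 2)       {1,2,3,4,5,6,7,8,9,10,11,12,13,14,15,16,17,18,19,20,21,22,23,24,25,26,27,28,29,30,31}
step 6: r3 <- max(min(thread, r3), (r3 + thread)) {0}
step 7: r1 <- ((thread % 5) + (thread + -5)) {0,1,2,3,4,5,6,7,8,9,10,11,12,13,14,15,16,17,18,19,20,21,22,23,24,25,26,27,28,29,30,31}
step 8: r0 <- -7                     {0,1,2,3,4,5,6,7,8,9,10,11,12,13,14,15,16,17,18,19,20,21,22,23,24,25,26,27,28,29,30,31}
step 9: r3 <- r1                     {0,1,2,3,4,5,6,7,8,9,10,11,12,13,14,15,16,17,18,19,20,21,22,23,24,25,26,27,28,29,30,31}

Answer: 10 steps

r1: -5,-3,-1,1,3,0,2,4,6,8,5,7,9,11,13,10,12,14,16,18,15,17,19,21,23,20,22,24,26,28,25,27
r0: -7,-7,-7,-7,-7,-7,-7,-7,-7,-7,-7,-7,-7,-7,-7,-7,-7,-7,-7,-7,-7,-7,-7,-7,-7,-7,-7,-7,-7,-7,-7,-7
r3: -5,-3,-1,1,3,0,2,4,6,8,5,7,9,11,13,10,12,14,16,18,15,17,19,21,23,20,22,24,26,28,25,27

steps = 10; useful = 287; efficiency = 287/320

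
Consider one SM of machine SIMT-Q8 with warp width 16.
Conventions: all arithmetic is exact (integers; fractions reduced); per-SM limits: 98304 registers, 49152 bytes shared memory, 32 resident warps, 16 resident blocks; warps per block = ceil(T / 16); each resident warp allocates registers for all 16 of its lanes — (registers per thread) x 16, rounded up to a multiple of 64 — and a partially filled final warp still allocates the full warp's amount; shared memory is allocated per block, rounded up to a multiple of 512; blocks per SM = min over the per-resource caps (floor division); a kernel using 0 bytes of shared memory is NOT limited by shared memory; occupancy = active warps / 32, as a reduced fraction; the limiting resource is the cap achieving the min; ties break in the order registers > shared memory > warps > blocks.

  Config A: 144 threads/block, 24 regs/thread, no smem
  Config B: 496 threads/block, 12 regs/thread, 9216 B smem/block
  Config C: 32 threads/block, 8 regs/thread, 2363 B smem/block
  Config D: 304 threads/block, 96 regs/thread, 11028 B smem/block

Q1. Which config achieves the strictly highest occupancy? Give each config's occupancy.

occupancies: A 27/32, B 31/32, C 1, D 19/32

Answer: C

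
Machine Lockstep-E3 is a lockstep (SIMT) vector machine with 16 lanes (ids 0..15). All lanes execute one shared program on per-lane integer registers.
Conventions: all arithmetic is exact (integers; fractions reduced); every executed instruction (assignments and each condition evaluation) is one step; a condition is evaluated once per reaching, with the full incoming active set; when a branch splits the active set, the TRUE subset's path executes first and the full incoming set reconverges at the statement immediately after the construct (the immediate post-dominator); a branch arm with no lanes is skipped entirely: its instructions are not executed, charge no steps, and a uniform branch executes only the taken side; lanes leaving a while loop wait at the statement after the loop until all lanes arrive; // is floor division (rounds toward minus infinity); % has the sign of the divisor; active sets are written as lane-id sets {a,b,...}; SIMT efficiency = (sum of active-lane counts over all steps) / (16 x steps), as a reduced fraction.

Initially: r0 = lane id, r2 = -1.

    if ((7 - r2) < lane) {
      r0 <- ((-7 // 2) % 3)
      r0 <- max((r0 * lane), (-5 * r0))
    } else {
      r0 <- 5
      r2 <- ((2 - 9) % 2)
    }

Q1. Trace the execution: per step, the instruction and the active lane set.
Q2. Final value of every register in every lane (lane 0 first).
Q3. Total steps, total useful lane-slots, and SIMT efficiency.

step 0: eval ((7 - r2) < lane)       {0,1,2,3,4,5,6,7,8,9,10,11,12,13,14,15}
step 1: r0 <- ((-7 // 2) % 3)        {9,10,11,12,13,14,15}
step 2: r0 <- max((r0 * lane), (-5 * r0)) {9,10,11,12,13,14,15}
step 3: r0 <- 5                      {0,1,2,3,4,5,6,7,8}
step 4: r2 <- ((2 - 9) % 2)          {0,1,2,3,4,5,6,7,8}

Answer: 5 steps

r0: 5,5,5,5,5,5,5,5,5,18,20,22,24,26,28,30
r2: 1,1,1,1,1,1,1,1,1,-1,-1,-1,-1,-1,-1,-1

steps = 5; useful = 48; efficiency = 48/80 = 3/5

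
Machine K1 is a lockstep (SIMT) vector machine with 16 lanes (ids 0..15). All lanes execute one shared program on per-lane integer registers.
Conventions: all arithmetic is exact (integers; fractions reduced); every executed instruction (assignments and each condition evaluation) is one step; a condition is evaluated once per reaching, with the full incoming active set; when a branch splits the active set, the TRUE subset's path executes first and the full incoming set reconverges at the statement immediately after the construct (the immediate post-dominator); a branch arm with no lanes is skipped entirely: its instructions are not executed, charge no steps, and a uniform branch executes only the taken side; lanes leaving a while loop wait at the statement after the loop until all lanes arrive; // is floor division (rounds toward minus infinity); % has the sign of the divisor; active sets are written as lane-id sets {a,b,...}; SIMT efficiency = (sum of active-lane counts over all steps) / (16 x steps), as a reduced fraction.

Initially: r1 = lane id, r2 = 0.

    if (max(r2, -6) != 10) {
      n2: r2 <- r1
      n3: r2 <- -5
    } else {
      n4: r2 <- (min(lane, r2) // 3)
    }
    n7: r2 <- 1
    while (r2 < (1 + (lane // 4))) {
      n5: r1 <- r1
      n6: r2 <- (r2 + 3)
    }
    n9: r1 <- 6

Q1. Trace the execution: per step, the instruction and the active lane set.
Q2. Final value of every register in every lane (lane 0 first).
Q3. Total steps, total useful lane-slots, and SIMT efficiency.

step 0: eval (max(r2, -6) != 10)     {0,1,2,3,4,5,6,7,8,9,10,11,12,13,14,15}
step 1: r2 <- r1                     {0,1,2,3,4,5,6,7,8,9,10,11,12,13,14,15}
step 2: r2 <- -5                     {0,1,2,3,4,5,6,7,8,9,10,11,12,13,14,15}
step 3: r2 <- 1                      {0,1,2,3,4,5,6,7,8,9,10,11,12,13,14,15}
step 4: eval (r2 < (1 + (lane // 4))) {0,1,2,3,4,5,6,7,8,9,10,11,12,13,14,15}
step 5: r1 <- r1                     {4,5,6,7,8,9,10,11,12,13,14,15}
step 6: r2 <- (r2 + 3)               {4,5,6,7,8,9,10,11,12,13,14,15}
step 7: eval (r2 < (1 + (lane // 4))) {4,5,6,7,8,9,10,11,12,13,14,15}
step 8: r1 <- 6                      {0,1,2,3,4,5,6,7,8,9,10,11,12,13,14,15}

Answer: 9 steps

r1: 6,6,6,6,6,6,6,6,6,6,6,6,6,6,6,6
r2: 1,1,1,1,4,4,4,4,4,4,4,4,4,4,4,4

steps = 9; useful = 132; efficiency = 132/144 = 11/12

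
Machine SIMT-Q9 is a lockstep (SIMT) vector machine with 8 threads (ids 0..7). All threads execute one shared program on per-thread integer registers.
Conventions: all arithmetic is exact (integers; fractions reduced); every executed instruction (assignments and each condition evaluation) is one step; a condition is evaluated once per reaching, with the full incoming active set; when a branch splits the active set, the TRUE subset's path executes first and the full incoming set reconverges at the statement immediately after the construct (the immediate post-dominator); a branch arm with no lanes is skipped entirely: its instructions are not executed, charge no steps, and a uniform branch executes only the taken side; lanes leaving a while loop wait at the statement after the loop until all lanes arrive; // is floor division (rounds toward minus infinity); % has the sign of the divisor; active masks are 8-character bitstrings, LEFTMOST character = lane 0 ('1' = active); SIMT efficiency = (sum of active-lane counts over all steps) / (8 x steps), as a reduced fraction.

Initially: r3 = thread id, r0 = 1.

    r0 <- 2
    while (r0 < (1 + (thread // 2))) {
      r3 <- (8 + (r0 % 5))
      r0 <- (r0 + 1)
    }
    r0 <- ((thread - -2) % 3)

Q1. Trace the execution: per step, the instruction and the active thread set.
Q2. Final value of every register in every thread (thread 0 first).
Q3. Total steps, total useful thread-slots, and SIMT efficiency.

step 0: r0 <- 2                      11111111
step 1: eval (r0 < (1 + (thread // 2))) 11111111
step 2: r3 <- (8 + (r0 % 5))         00001111
step 3: r0 <- (r0 + 1)               00001111
step 4: eval (r0 < (1 + (thread // 2))) 00001111
step 5: r3 <- (8 + (r0 % 5))         00000011
step 6: r0 <- (r0 + 1)               00000011
step 7: eval (r0 < (1 + (thread // 2))) 00000011
step 8: r0 <- ((thread - -2) % 3)    11111111

Answer: 9 steps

r3: 0,1,2,3,10,10,11,11
r0: 2,0,1,2,0,1,2,0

steps = 9; useful = 42; efficiency = 42/72 = 7/12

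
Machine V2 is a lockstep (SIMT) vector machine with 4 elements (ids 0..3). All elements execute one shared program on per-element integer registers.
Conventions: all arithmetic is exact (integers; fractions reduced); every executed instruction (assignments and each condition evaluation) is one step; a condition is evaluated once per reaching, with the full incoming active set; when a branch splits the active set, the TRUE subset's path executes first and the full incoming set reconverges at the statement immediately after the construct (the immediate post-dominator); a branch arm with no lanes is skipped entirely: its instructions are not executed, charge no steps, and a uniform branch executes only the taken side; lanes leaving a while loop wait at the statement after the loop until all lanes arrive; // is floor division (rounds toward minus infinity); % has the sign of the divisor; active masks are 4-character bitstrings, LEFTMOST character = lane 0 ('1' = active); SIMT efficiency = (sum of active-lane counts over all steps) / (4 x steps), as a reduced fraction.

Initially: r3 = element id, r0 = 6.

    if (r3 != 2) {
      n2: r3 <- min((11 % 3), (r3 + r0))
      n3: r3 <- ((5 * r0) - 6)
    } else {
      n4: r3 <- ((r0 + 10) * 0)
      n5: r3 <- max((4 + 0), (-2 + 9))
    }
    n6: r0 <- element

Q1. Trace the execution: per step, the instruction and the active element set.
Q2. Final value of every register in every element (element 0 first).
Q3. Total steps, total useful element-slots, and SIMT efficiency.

step 0: eval (r3 != 2)               1111
step 1: r3 <- min((11 % 3), (r3 + r0)) 1101
step 2: r3 <- ((5 * r0) - 6)         1101
step 3: r3 <- ((r0 + 10) * 0)        0010
step 4: r3 <- max((4 + 0), (-2 + 9)) 0010
step 5: r0 <- element                1111

Answer: 6 steps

r3: 24,24,7,24
r0: 0,1,2,3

steps = 6; useful = 16; efficiency = 16/24 = 2/3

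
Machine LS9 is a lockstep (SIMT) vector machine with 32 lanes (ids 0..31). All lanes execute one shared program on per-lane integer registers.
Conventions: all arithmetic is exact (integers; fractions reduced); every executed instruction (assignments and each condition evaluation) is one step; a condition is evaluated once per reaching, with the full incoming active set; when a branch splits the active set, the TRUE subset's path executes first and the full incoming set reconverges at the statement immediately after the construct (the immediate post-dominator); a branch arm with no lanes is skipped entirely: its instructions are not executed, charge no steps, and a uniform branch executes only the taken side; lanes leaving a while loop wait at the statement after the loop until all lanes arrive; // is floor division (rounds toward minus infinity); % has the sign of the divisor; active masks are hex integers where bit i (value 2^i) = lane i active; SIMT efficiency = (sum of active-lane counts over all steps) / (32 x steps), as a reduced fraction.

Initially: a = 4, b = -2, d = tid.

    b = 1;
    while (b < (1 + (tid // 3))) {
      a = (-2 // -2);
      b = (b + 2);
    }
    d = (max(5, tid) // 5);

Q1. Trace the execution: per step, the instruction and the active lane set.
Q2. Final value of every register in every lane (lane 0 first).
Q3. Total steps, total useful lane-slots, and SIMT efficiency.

step 0: b <- 1                       0xffffffff
step 1: eval (b < (1 + (tid // 3)))  0xffffffff
step 2: a <- (-2 // -2)              0xfffffff8
step 3: b <- (b + 2)                 0xfffffff8
step 4: eval (b < (1 + (tid // 3)))  0xfffffff8
step 5: a <- (-2 // -2)              0xfffffe00
step 6: b <- (b + 2)                 0xfffffe00
step 7: eval (b < (1 + (tid // 3)))  0xfffffe00
step 8: a <- (-2 // -2)              0xffff8000
step 9: b <- (b + 2)                 0xffff8000
step 10: eval (b < (1 + (tid // 3)))  0xffff8000
step 11: a <- (-2 // -2)              0xffe00000
step 12: b <- (b + 2)                 0xffe00000
step 13: eval (b < (1 + (tid // 3)))  0xffe00000
step 14: a <- (-2 // -2)              0xf8000000
step 15: b <- (b + 2)                 0xf8000000
step 16: eval (b < (1 + (tid // 3)))  0xf8000000
step 17: d <- (max(5, tid) // 5)      0xffffffff

Answer: 18 steps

a: 4,4,4,1,1,1,1,1,1,1,1,1,1,1,1,1,1,1,1,1,1,1,1,1,1,1,1,1,1,1,1,1
b: 1,1,1,3,3,3,3,3,3,5,5,5,5,5,5,7,7,7,7,7,7,9,9,9,9,9,9,11,11,11,11,11
d: 1,1,1,1,1,1,1,1,1,1,2,2,2,2,2,3,3,3,3,3,4,4,4,4,4,5,5,5,5,5,6,6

steps = 18; useful = 351; efficiency = 351/576 = 39/64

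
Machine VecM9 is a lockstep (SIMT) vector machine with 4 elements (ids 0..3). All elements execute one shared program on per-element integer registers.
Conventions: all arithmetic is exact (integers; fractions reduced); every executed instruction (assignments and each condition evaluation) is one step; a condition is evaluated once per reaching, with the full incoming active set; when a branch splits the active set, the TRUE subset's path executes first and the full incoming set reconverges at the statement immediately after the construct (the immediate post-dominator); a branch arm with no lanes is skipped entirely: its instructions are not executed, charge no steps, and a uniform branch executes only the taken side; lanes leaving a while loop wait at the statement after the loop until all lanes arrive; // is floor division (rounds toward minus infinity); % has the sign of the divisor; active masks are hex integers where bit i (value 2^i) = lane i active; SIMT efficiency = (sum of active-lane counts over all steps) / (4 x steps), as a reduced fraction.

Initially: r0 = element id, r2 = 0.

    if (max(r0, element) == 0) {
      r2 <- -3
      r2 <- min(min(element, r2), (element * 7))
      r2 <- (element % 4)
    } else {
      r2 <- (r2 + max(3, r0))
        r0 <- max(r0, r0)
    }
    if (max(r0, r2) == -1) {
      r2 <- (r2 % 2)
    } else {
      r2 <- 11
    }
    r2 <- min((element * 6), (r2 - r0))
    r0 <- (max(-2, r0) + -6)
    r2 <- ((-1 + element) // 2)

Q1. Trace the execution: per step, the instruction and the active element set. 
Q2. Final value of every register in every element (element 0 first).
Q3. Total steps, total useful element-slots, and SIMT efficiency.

step 0: eval (max(r0, element) == 0) 0xf
step 1: r2 <- -3                     0x1
step 2: r2 <- min(min(element, r2), (element * 7)) 0x1
step 3: r2 <- (element % 4)          0x1
step 4: r2 <- (r2 + max(3, r0))      0xe
step 5: r0 <- max(r0, r0)            0xe
step 6: eval (max(r0, r2) == -1)     0xf
step 7: r2 <- 11                     0xf
step 8: r2 <- min((element * 6), (r2 - r0)) 0xf
step 9: r0 <- (max(-2, r0) + -6)     0xf
step 10: r2 <- ((-1 + element) // 2)  0xf

Answer: 11 steps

r0: -6,-5,-4,-3
r2: -1,0,0,1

steps = 11; useful = 33; efficiency = 33/44 = 3/4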